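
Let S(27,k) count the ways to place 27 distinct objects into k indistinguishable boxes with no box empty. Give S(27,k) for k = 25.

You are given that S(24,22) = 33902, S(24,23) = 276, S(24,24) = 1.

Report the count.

55575

row 25: T[25][23]=23·276+33902=40250  T[25][24]=24·1+276=300  T[25][25]=25·0+1=1
row 26: T[26][24]=24·300+40250=47450  T[26][25]=25·1+300=325
row 27: T[27][25]=25·325+47450=55575
Read S(27,25) = 55575.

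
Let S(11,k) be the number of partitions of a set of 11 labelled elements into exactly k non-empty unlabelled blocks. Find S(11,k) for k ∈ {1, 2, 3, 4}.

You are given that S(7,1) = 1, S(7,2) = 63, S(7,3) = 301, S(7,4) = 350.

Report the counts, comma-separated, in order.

1, 1023, 28501, 145750

i=8: T(8,1)=0+1·1=1 | T(8,2)=1+2·63=127 | T(8,3)=63+3·301=966 | T(8,4)=301+4·350=1701
i=9: T(9,1)=0+1·1=1 | T(9,2)=1+2·127=255 | T(9,3)=127+3·966=3025 | T(9,4)=966+4·1701=7770
i=10: T(10,1)=0+1·1=1 | T(10,2)=1+2·255=511 | T(10,3)=255+3·3025=9330 | T(10,4)=3025+4·7770=34105
i=11: T(11,1)=0+1·1=1 | T(11,2)=1+2·511=1023 | T(11,3)=511+3·9330=28501 | T(11,4)=9330+4·34105=145750
Read S(11,1) = 1, S(11,2) = 1023, S(11,3) = 28501, S(11,4) = 145750.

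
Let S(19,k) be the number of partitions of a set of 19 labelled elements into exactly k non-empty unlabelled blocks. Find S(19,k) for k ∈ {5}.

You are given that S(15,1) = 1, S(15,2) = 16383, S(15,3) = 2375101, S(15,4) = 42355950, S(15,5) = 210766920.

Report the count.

147589284710

r16: T_16,2=2×16383+1=32767; T_16,3=3×2375101+16383=7141686; T_16,4=4×42355950+2375101=171798901; T_16,5=5×210766920+42355950=1096190550
r17: T_17,3=3×7141686+32767=21457825; T_17,4=4×171798901+7141686=694337290; T_17,5=5×1096190550+171798901=5652751651
r18: T_18,4=4×694337290+21457825=2798806985; T_18,5=5×5652751651+694337290=28958095545
r19: T_19,5=5×28958095545+2798806985=147589284710
Read S(19,5) = 147589284710.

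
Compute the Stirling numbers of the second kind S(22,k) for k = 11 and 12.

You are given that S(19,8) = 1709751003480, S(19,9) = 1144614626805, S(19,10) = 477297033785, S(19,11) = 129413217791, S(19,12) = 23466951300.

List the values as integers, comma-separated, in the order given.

366282500870286, 108823356051137

@20  (20,9):1144614626805·9+1709751003480→12011282644725, (20,10):477297033785·10+1144614626805→5917584964655, (20,11):129413217791·11+477297033785→1900842429486, (20,12):23466951300·12+129413217791→411016633391
@21  (21,10):5917584964655·10+12011282644725→71187132291275, (21,11):1900842429486·11+5917584964655→26826851689001, (21,12):411016633391·12+1900842429486→6833042030178
@22  (22,11):26826851689001·11+71187132291275→366282500870286, (22,12):6833042030178·12+26826851689001→108823356051137
Read S(22,11) = 366282500870286, S(22,12) = 108823356051137.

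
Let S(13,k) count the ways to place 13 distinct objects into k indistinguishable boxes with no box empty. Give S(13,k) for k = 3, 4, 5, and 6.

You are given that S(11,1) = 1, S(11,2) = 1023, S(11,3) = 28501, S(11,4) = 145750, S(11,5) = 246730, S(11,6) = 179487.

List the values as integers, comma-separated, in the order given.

r12: T_12,2=2×1023+1=2047; T_12,3=3×28501+1023=86526; T_12,4=4×145750+28501=611501; T_12,5=5×246730+145750=1379400; T_12,6=6×179487+246730=1323652
r13: T_13,3=3×86526+2047=261625; T_13,4=4×611501+86526=2532530; T_13,5=5×1379400+611501=7508501; T_13,6=6×1323652+1379400=9321312
Read S(13,3) = 261625, S(13,4) = 2532530, S(13,5) = 7508501, S(13,6) = 9321312.

261625, 2532530, 7508501, 9321312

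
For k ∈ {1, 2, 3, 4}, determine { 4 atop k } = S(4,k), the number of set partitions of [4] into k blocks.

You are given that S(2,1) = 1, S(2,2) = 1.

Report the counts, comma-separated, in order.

1, 7, 6, 1

r3: T_3,1=1×1+0=1; T_3,2=2×1+1=3; T_3,3=3×0+1=1
r4: T_4,1=1×1+0=1; T_4,2=2×3+1=7; T_4,3=3×1+3=6; T_4,4=4×0+1=1
Read S(4,1) = 1, S(4,2) = 7, S(4,3) = 6, S(4,4) = 1.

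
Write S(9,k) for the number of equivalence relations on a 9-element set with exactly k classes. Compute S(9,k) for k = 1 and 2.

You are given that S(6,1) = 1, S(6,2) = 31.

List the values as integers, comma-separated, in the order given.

i=7: T(7,1)=0+1·1=1 | T(7,2)=1+2·31=63
i=8: T(8,1)=0+1·1=1 | T(8,2)=1+2·63=127
i=9: T(9,1)=0+1·1=1 | T(9,2)=1+2·127=255
Read S(9,1) = 1, S(9,2) = 255.

1, 255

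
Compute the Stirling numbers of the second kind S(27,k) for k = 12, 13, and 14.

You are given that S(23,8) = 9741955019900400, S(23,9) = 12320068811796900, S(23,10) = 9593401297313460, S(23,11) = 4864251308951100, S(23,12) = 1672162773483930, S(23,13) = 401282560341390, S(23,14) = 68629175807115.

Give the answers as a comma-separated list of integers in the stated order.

71823166587281982600, 29206898819153109600, 8541149231801585700

[24] T[24,9]:9*12320068811796900+9741955019900400=120622574326072500 · T[24,10]:10*9593401297313460+12320068811796900=108254081784931500 · T[24,11]:11*4864251308951100+9593401297313460=63100165695775560 · T[24,12]:12*1672162773483930+4864251308951100=24930204590758260 · T[24,13]:13*401282560341390+1672162773483930=6888836057922000 · T[24,14]:14*68629175807115+401282560341390=1362091021641000
[25] T[25,10]:10*108254081784931500+120622574326072500=1203163392175387500 · T[25,11]:11*63100165695775560+108254081784931500=802355904438462660 · T[25,12]:12*24930204590758260+63100165695775560=362262620784874680 · T[25,13]:13*6888836057922000+24930204590758260=114485073343744260 · T[25,14]:14*1362091021641000+6888836057922000=25958110360896000
[26] T[26,11]:11*802355904438462660+1203163392175387500=10029078340998476760 · T[26,12]:12*362262620784874680+802355904438462660=5149507353856958820 · T[26,13]:13*114485073343744260+362262620784874680=1850568574253550060 · T[26,14]:14*25958110360896000+114485073343744260=477898618396288260
[27] T[27,12]:12*5149507353856958820+10029078340998476760=71823166587281982600 · T[27,13]:13*1850568574253550060+5149507353856958820=29206898819153109600 · T[27,14]:14*477898618396288260+1850568574253550060=8541149231801585700
Read S(27,12) = 71823166587281982600, S(27,13) = 29206898819153109600, S(27,14) = 8541149231801585700.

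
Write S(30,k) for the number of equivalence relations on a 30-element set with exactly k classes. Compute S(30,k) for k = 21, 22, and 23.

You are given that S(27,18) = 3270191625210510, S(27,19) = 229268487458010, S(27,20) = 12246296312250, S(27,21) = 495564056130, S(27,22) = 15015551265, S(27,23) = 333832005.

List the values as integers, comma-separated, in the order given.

37058299246258290, 1848018090851790, 71823880393200

row 28: T[28][19]=19·229268487458010+3270191625210510=7626292886912700  T[28][20]=20·12246296312250+229268487458010=474194413703010  T[28][21]=21·495564056130+12246296312250=22653141490980  T[28][22]=22·15015551265+495564056130=825906183960  T[28][23]=23·333832005+15015551265=22693687380
row 29: T[29][20]=20·474194413703010+7626292886912700=17110181160972900  T[29][21]=21·22653141490980+474194413703010=949910385013590  T[29][22]=22·825906183960+22653141490980=40823077538100  T[29][23]=23·22693687380+825906183960=1347860993700
row 30: T[30][21]=21·949910385013590+17110181160972900=37058299246258290  T[30][22]=22·40823077538100+949910385013590=1848018090851790  T[30][23]=23·1347860993700+40823077538100=71823880393200
Read S(30,21) = 37058299246258290, S(30,22) = 1848018090851790, S(30,23) = 71823880393200.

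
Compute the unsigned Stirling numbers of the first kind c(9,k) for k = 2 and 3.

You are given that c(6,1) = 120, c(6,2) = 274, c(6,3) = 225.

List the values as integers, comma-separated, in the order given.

@7  (7,1):120·6+0→720, (7,2):274·6+120→1764, (7,3):225·6+274→1624
@8  (8,1):720·7+0→5040, (8,2):1764·7+720→13068, (8,3):1624·7+1764→13132
@9  (9,2):13068·8+5040→109584, (9,3):13132·8+13068→118124
Read c(9,2) = 109584, c(9,3) = 118124.

109584, 118124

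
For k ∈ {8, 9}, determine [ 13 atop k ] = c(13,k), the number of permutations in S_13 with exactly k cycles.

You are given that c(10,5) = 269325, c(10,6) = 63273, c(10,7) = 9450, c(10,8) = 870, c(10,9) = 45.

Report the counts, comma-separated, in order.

6926634, 749463

row 11: T[11][6]=10·63273+269325=902055  T[11][7]=10·9450+63273=157773  T[11][8]=10·870+9450=18150  T[11][9]=10·45+870=1320
row 12: T[12][7]=11·157773+902055=2637558  T[12][8]=11·18150+157773=357423  T[12][9]=11·1320+18150=32670
row 13: T[13][8]=12·357423+2637558=6926634  T[13][9]=12·32670+357423=749463
Read c(13,8) = 6926634, c(13,9) = 749463.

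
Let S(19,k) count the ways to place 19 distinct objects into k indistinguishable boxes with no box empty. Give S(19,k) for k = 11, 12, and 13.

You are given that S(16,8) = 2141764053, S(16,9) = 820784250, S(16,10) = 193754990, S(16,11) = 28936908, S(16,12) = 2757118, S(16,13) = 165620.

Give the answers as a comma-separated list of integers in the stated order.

[17] T[17,9]:9*820784250+2141764053=9528822303 · T[17,10]:10*193754990+820784250=2758334150 · T[17,11]:11*28936908+193754990=512060978 · T[17,12]:12*2757118+28936908=62022324 · T[17,13]:13*165620+2757118=4910178
[18] T[18,10]:10*2758334150+9528822303=37112163803 · T[18,11]:11*512060978+2758334150=8391004908 · T[18,12]:12*62022324+512060978=1256328866 · T[18,13]:13*4910178+62022324=125854638
[19] T[19,11]:11*8391004908+37112163803=129413217791 · T[19,12]:12*1256328866+8391004908=23466951300 · T[19,13]:13*125854638+1256328866=2892439160
Read S(19,11) = 129413217791, S(19,12) = 23466951300, S(19,13) = 2892439160.

129413217791, 23466951300, 2892439160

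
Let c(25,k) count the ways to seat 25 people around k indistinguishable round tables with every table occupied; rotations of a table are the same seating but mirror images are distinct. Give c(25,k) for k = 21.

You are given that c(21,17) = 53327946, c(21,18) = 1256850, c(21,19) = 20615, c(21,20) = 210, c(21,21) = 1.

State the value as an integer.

238810495

i=22: T(22,18)=53327946+21·1256850=79721796 | T(22,19)=1256850+21·20615=1689765 | T(22,20)=20615+21·210=25025 | T(22,21)=210+21·1=231
i=23: T(23,19)=79721796+22·1689765=116896626 | T(23,20)=1689765+22·25025=2240315 | T(23,21)=25025+22·231=30107
i=24: T(24,20)=116896626+23·2240315=168423871 | T(24,21)=2240315+23·30107=2932776
i=25: T(25,21)=168423871+24·2932776=238810495
Read c(25,21) = 238810495.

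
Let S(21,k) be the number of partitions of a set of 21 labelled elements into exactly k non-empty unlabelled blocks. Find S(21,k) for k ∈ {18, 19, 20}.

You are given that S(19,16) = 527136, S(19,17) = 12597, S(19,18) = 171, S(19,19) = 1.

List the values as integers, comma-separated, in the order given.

1023435, 19285, 210

r20: T_20,17=17×12597+527136=741285; T_20,18=18×171+12597=15675; T_20,19=19×1+171=190; T_20,20=20×0+1=1
r21: T_21,18=18×15675+741285=1023435; T_21,19=19×190+15675=19285; T_21,20=20×1+190=210
Read S(21,18) = 1023435, S(21,19) = 19285, S(21,20) = 210.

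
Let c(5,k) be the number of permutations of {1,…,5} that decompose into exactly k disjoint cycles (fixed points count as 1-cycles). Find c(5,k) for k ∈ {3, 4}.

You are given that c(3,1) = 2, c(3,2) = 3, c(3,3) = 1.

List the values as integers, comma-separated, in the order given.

35, 10

r4: T_4,2=3×3+2=11; T_4,3=3×1+3=6; T_4,4=3×0+1=1
r5: T_5,3=4×6+11=35; T_5,4=4×1+6=10
Read c(5,3) = 35, c(5,4) = 10.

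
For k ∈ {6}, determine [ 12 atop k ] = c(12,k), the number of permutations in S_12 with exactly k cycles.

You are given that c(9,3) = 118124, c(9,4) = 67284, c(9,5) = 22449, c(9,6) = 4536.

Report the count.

13339535

r10: T_10,4=9×67284+118124=723680; T_10,5=9×22449+67284=269325; T_10,6=9×4536+22449=63273
r11: T_11,5=10×269325+723680=3416930; T_11,6=10×63273+269325=902055
r12: T_12,6=11×902055+3416930=13339535
Read c(12,6) = 13339535.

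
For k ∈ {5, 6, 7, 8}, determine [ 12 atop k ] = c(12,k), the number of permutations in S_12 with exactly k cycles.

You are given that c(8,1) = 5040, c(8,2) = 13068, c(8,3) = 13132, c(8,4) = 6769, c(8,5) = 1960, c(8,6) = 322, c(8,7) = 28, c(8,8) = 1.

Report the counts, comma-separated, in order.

[9] T[9,2]:8*13068+5040=109584 · T[9,3]:8*13132+13068=118124 · T[9,4]:8*6769+13132=67284 · T[9,5]:8*1960+6769=22449 · T[9,6]:8*322+1960=4536 · T[9,7]:8*28+322=546 · T[9,8]:8*1+28=36
[10] T[10,3]:9*118124+109584=1172700 · T[10,4]:9*67284+118124=723680 · T[10,5]:9*22449+67284=269325 · T[10,6]:9*4536+22449=63273 · T[10,7]:9*546+4536=9450 · T[10,8]:9*36+546=870
[11] T[11,4]:10*723680+1172700=8409500 · T[11,5]:10*269325+723680=3416930 · T[11,6]:10*63273+269325=902055 · T[11,7]:10*9450+63273=157773 · T[11,8]:10*870+9450=18150
[12] T[12,5]:11*3416930+8409500=45995730 · T[12,6]:11*902055+3416930=13339535 · T[12,7]:11*157773+902055=2637558 · T[12,8]:11*18150+157773=357423
Read c(12,5) = 45995730, c(12,6) = 13339535, c(12,7) = 2637558, c(12,8) = 357423.

45995730, 13339535, 2637558, 357423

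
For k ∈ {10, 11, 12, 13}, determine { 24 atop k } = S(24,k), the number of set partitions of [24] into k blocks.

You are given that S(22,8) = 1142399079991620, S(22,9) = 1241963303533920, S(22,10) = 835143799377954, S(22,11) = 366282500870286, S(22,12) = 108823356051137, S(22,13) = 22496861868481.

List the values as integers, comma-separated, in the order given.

r23: T_23,9=9×1241963303533920+1142399079991620=12320068811796900; T_23,10=10×835143799377954+1241963303533920=9593401297313460; T_23,11=11×366282500870286+835143799377954=4864251308951100; T_23,12=12×108823356051137+366282500870286=1672162773483930; T_23,13=13×22496861868481+108823356051137=401282560341390
r24: T_24,10=10×9593401297313460+12320068811796900=108254081784931500; T_24,11=11×4864251308951100+9593401297313460=63100165695775560; T_24,12=12×1672162773483930+4864251308951100=24930204590758260; T_24,13=13×401282560341390+1672162773483930=6888836057922000
Read S(24,10) = 108254081784931500, S(24,11) = 63100165695775560, S(24,12) = 24930204590758260, S(24,13) = 6888836057922000.

108254081784931500, 63100165695775560, 24930204590758260, 6888836057922000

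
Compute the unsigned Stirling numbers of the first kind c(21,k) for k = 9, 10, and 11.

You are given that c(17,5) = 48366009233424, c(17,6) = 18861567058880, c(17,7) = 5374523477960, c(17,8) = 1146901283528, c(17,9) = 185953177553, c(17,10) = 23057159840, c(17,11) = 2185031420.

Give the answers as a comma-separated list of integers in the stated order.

63030812099294896, 10142299865511450, 1307535010540395

i=18: T(18,6)=48366009233424+17·18861567058880=369012649234384 | T(18,7)=18861567058880+17·5374523477960=110228466184200 | T(18,8)=5374523477960+17·1146901283528=24871845297936 | T(18,9)=1146901283528+17·185953177553=4308105301929 | T(18,10)=185953177553+17·23057159840=577924894833 | T(18,11)=23057159840+17·2185031420=60202693980
i=19: T(19,7)=369012649234384+18·110228466184200=2353125040549984 | T(19,8)=110228466184200+18·24871845297936=557921681547048 | T(19,9)=24871845297936+18·4308105301929=102417740732658 | T(19,10)=4308105301929+18·577924894833=14710753408923 | T(19,11)=577924894833+18·60202693980=1661573386473
i=20: T(20,8)=2353125040549984+19·557921681547048=12953636989943896 | T(20,9)=557921681547048+19·102417740732658=2503858755467550 | T(20,10)=102417740732658+19·14710753408923=381922055502195 | T(20,11)=14710753408923+19·1661573386473=46280647751910
i=21: T(21,9)=12953636989943896+20·2503858755467550=63030812099294896 | T(21,10)=2503858755467550+20·381922055502195=10142299865511450 | T(21,11)=381922055502195+20·46280647751910=1307535010540395
Read c(21,9) = 63030812099294896, c(21,10) = 10142299865511450, c(21,11) = 1307535010540395.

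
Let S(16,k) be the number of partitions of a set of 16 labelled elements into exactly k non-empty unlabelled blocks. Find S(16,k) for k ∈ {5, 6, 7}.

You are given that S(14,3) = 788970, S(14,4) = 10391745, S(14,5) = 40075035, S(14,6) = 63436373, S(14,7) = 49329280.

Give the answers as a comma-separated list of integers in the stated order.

1096190550, 2734926558, 3281882604

r15: T_15,4=4×10391745+788970=42355950; T_15,5=5×40075035+10391745=210766920; T_15,6=6×63436373+40075035=420693273; T_15,7=7×49329280+63436373=408741333
r16: T_16,5=5×210766920+42355950=1096190550; T_16,6=6×420693273+210766920=2734926558; T_16,7=7×408741333+420693273=3281882604
Read S(16,5) = 1096190550, S(16,6) = 2734926558, S(16,7) = 3281882604.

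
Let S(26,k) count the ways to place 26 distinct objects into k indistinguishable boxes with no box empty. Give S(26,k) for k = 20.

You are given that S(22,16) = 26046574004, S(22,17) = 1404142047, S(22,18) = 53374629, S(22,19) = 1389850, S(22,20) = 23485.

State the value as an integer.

row 23: T[23][17]=17·1404142047+26046574004=49916988803  T[23][18]=18·53374629+1404142047=2364885369  T[23][19]=19·1389850+53374629=79781779  T[23][20]=20·23485+1389850=1859550
row 24: T[24][18]=18·2364885369+49916988803=92484925445  T[24][19]=19·79781779+2364885369=3880739170  T[24][20]=20·1859550+79781779=116972779
row 25: T[25][19]=19·3880739170+92484925445=166218969675  T[25][20]=20·116972779+3880739170=6220194750
row 26: T[26][20]=20·6220194750+166218969675=290622864675
Read S(26,20) = 290622864675.

290622864675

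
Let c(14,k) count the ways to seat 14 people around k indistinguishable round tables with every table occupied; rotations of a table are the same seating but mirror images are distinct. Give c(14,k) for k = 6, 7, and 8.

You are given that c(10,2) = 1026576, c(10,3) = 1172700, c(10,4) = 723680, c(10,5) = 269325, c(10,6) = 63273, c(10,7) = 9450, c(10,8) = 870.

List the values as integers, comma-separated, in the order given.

i=11: T(11,3)=1026576+10·1172700=12753576 | T(11,4)=1172700+10·723680=8409500 | T(11,5)=723680+10·269325=3416930 | T(11,6)=269325+10·63273=902055 | T(11,7)=63273+10·9450=157773 | T(11,8)=9450+10·870=18150
i=12: T(12,4)=12753576+11·8409500=105258076 | T(12,5)=8409500+11·3416930=45995730 | T(12,6)=3416930+11·902055=13339535 | T(12,7)=902055+11·157773=2637558 | T(12,8)=157773+11·18150=357423
i=13: T(13,5)=105258076+12·45995730=657206836 | T(13,6)=45995730+12·13339535=206070150 | T(13,7)=13339535+12·2637558=44990231 | T(13,8)=2637558+12·357423=6926634
i=14: T(14,6)=657206836+13·206070150=3336118786 | T(14,7)=206070150+13·44990231=790943153 | T(14,8)=44990231+13·6926634=135036473
Read c(14,6) = 3336118786, c(14,7) = 790943153, c(14,8) = 135036473.

3336118786, 790943153, 135036473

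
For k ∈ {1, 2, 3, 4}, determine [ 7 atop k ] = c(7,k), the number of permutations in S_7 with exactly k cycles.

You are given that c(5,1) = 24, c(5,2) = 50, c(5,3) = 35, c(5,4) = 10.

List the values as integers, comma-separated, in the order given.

row 6: T[6][1]=5·24+0=120  T[6][2]=5·50+24=274  T[6][3]=5·35+50=225  T[6][4]=5·10+35=85
row 7: T[7][1]=6·120+0=720  T[7][2]=6·274+120=1764  T[7][3]=6·225+274=1624  T[7][4]=6·85+225=735
Read c(7,1) = 720, c(7,2) = 1764, c(7,3) = 1624, c(7,4) = 735.

720, 1764, 1624, 735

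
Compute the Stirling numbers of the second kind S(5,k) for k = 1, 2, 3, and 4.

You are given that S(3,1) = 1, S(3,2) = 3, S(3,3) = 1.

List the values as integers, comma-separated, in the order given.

1, 15, 25, 10

r4: T_4,1=1×1+0=1; T_4,2=2×3+1=7; T_4,3=3×1+3=6; T_4,4=4×0+1=1
r5: T_5,1=1×1+0=1; T_5,2=2×7+1=15; T_5,3=3×6+7=25; T_5,4=4×1+6=10
Read S(5,1) = 1, S(5,2) = 15, S(5,3) = 25, S(5,4) = 10.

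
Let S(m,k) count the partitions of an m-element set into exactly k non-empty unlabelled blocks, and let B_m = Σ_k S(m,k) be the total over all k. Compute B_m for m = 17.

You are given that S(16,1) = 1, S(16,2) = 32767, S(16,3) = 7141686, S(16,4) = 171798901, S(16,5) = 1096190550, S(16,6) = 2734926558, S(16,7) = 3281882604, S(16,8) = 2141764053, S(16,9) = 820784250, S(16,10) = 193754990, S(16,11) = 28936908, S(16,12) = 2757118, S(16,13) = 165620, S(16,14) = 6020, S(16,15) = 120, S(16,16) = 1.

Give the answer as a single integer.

82864869804

r17: T_17,1=1×1+0=1; T_17,2=2×32767+1=65535; T_17,3=3×7141686+32767=21457825; T_17,4=4×171798901+7141686=694337290; T_17,5=5×1096190550+171798901=5652751651; T_17,6=6×2734926558+1096190550=17505749898; T_17,7=7×3281882604+2734926558=25708104786; T_17,8=8×2141764053+3281882604=20415995028; T_17,9=9×820784250+2141764053=9528822303; T_17,10=10×193754990+820784250=2758334150; T_17,11=11×28936908+193754990=512060978; T_17,12=12×2757118+28936908=62022324; T_17,13=13×165620+2757118=4910178; T_17,14=14×6020+165620=249900; T_17,15=15×120+6020=7820; T_17,16=16×1+120=136; T_17,17=17×0+1=1
B_17 = ΣS(17,k) = 1+65535+21457825+694337290+5652751651+17505749898+25708104786+20415995028+9528822303+2758334150+512060978+62022324+4910178+249900+7820+136+1 = 82864869804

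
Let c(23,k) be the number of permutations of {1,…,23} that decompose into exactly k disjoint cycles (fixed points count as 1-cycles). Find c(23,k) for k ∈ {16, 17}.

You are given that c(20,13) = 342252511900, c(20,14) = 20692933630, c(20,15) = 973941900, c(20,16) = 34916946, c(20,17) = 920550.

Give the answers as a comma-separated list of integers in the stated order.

[21] T[21,14]:20*20692933630+342252511900=756111184500 · T[21,15]:20*973941900+20692933630=40171771630 · T[21,16]:20*34916946+973941900=1672280820 · T[21,17]:20*920550+34916946=53327946
[22] T[22,15]:21*40171771630+756111184500=1599718388730 · T[22,16]:21*1672280820+40171771630=75289668850 · T[22,17]:21*53327946+1672280820=2792167686
[23] T[23,16]:22*75289668850+1599718388730=3256091103430 · T[23,17]:22*2792167686+75289668850=136717357942
Read c(23,16) = 3256091103430, c(23,17) = 136717357942.

3256091103430, 136717357942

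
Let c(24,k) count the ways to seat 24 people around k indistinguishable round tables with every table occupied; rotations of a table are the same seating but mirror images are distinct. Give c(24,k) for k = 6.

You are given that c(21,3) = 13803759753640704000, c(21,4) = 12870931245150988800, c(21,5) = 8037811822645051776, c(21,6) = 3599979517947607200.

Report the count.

i=22: T(22,4)=13803759753640704000+21·12870931245150988800=284093315901811468800 | T(22,5)=12870931245150988800+21·8037811822645051776=181664979520697076096 | T(22,6)=8037811822645051776+21·3599979517947607200=83637381699544802976
i=23: T(23,5)=284093315901811468800+22·181664979520697076096=4280722865357147142912 | T(23,6)=181664979520697076096+22·83637381699544802976=2021687376910682741568
i=24: T(24,6)=4280722865357147142912+23·2021687376910682741568=50779532534302850198976
Read c(24,6) = 50779532534302850198976.

50779532534302850198976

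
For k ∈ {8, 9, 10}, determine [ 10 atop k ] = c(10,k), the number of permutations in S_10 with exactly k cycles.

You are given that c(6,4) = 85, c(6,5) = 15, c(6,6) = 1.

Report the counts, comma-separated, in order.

@7  (7,5):15·6+85→175, (7,6):1·6+15→21, (7,7):0·6+1→1
@8  (8,6):21·7+175→322, (8,7):1·7+21→28, (8,8):0·7+1→1
@9  (9,7):28·8+322→546, (9,8):1·8+28→36, (9,9):0·8+1→1
@10  (10,8):36·9+546→870, (10,9):1·9+36→45, (10,10):0·9+1→1
Read c(10,8) = 870, c(10,9) = 45, c(10,10) = 1.

870, 45, 1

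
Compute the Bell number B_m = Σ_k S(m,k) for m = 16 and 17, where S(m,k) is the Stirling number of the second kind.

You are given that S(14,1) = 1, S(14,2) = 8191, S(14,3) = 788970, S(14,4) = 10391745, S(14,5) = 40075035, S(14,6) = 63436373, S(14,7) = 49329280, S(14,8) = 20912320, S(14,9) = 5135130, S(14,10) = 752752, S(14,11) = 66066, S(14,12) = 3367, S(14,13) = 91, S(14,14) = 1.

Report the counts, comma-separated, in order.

i=15: T(15,1)=0+1·1=1 | T(15,2)=1+2·8191=16383 | T(15,3)=8191+3·788970=2375101 | T(15,4)=788970+4·10391745=42355950 | T(15,5)=10391745+5·40075035=210766920 | T(15,6)=40075035+6·63436373=420693273 | T(15,7)=63436373+7·49329280=408741333 | T(15,8)=49329280+8·20912320=216627840 | T(15,9)=20912320+9·5135130=67128490 | T(15,10)=5135130+10·752752=12662650 | T(15,11)=752752+11·66066=1479478 | T(15,12)=66066+12·3367=106470 | T(15,13)=3367+13·91=4550 | T(15,14)=91+14·1=105 | T(15,15)=1+15·0=1
i=16: T(16,1)=0+1·1=1 | T(16,2)=1+2·16383=32767 | T(16,3)=16383+3·2375101=7141686 | T(16,4)=2375101+4·42355950=171798901 | T(16,5)=42355950+5·210766920=1096190550 | T(16,6)=210766920+6·420693273=2734926558 | T(16,7)=420693273+7·408741333=3281882604 | T(16,8)=408741333+8·216627840=2141764053 | T(16,9)=216627840+9·67128490=820784250 | T(16,10)=67128490+10·12662650=193754990 | T(16,11)=12662650+11·1479478=28936908 | T(16,12)=1479478+12·106470=2757118 | T(16,13)=106470+13·4550=165620 | T(16,14)=4550+14·105=6020 | T(16,15)=105+15·1=120 | T(16,16)=1+16·0=1
i=17: T(17,1)=0+1·1=1 | T(17,2)=1+2·32767=65535 | T(17,3)=32767+3·7141686=21457825 | T(17,4)=7141686+4·171798901=694337290 | T(17,5)=171798901+5·1096190550=5652751651 | T(17,6)=1096190550+6·2734926558=17505749898 | T(17,7)=2734926558+7·3281882604=25708104786 | T(17,8)=3281882604+8·2141764053=20415995028 | T(17,9)=2141764053+9·820784250=9528822303 | T(17,10)=820784250+10·193754990=2758334150 | T(17,11)=193754990+11·28936908=512060978 | T(17,12)=28936908+12·2757118=62022324 | T(17,13)=2757118+13·165620=4910178 | T(17,14)=165620+14·6020=249900 | T(17,15)=6020+15·120=7820 | T(17,16)=120+16·1=136 | T(17,17)=1+17·0=1
B_16 = ΣS(16,k) = 1+32767+7141686+171798901+1096190550+2734926558+3281882604+2141764053+820784250+193754990+28936908+2757118+165620+6020+120+1 = 10480142147
B_17 = ΣS(17,k) = 1+65535+21457825+694337290+5652751651+17505749898+25708104786+20415995028+9528822303+2758334150+512060978+62022324+4910178+249900+7820+136+1 = 82864869804

10480142147, 82864869804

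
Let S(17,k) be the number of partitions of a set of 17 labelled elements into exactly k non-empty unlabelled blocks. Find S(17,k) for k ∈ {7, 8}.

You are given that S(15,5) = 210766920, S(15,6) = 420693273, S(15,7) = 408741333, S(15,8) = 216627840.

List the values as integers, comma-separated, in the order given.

i=16: T(16,6)=210766920+6·420693273=2734926558 | T(16,7)=420693273+7·408741333=3281882604 | T(16,8)=408741333+8·216627840=2141764053
i=17: T(17,7)=2734926558+7·3281882604=25708104786 | T(17,8)=3281882604+8·2141764053=20415995028
Read S(17,7) = 25708104786, S(17,8) = 20415995028.

25708104786, 20415995028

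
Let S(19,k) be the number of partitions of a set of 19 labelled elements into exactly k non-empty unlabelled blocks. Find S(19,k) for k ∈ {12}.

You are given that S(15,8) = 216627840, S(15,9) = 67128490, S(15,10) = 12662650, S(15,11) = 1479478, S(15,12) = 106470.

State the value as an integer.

@16  (16,9):67128490·9+216627840→820784250, (16,10):12662650·10+67128490→193754990, (16,11):1479478·11+12662650→28936908, (16,12):106470·12+1479478→2757118
@17  (17,10):193754990·10+820784250→2758334150, (17,11):28936908·11+193754990→512060978, (17,12):2757118·12+28936908→62022324
@18  (18,11):512060978·11+2758334150→8391004908, (18,12):62022324·12+512060978→1256328866
@19  (19,12):1256328866·12+8391004908→23466951300
Read S(19,12) = 23466951300.

23466951300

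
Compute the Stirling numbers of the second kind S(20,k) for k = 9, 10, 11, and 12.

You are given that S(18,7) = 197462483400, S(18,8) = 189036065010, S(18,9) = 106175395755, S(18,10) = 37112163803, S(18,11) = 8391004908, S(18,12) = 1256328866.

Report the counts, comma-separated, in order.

12011282644725, 5917584964655, 1900842429486, 411016633391

[19] T[19,8]:8*189036065010+197462483400=1709751003480 · T[19,9]:9*106175395755+189036065010=1144614626805 · T[19,10]:10*37112163803+106175395755=477297033785 · T[19,11]:11*8391004908+37112163803=129413217791 · T[19,12]:12*1256328866+8391004908=23466951300
[20] T[20,9]:9*1144614626805+1709751003480=12011282644725 · T[20,10]:10*477297033785+1144614626805=5917584964655 · T[20,11]:11*129413217791+477297033785=1900842429486 · T[20,12]:12*23466951300+129413217791=411016633391
Read S(20,9) = 12011282644725, S(20,10) = 5917584964655, S(20,11) = 1900842429486, S(20,12) = 411016633391.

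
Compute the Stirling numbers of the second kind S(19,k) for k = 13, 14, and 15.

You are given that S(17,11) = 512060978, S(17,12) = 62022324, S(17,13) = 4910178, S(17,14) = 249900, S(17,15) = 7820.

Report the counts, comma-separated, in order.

i=18: T(18,12)=512060978+12·62022324=1256328866 | T(18,13)=62022324+13·4910178=125854638 | T(18,14)=4910178+14·249900=8408778 | T(18,15)=249900+15·7820=367200
i=19: T(19,13)=1256328866+13·125854638=2892439160 | T(19,14)=125854638+14·8408778=243577530 | T(19,15)=8408778+15·367200=13916778
Read S(19,13) = 2892439160, S(19,14) = 243577530, S(19,15) = 13916778.

2892439160, 243577530, 13916778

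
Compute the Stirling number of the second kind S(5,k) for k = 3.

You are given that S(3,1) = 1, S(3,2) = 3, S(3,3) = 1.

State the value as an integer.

[4] T[4,2]:2*3+1=7 · T[4,3]:3*1+3=6
[5] T[5,3]:3*6+7=25
Read S(5,3) = 25.

25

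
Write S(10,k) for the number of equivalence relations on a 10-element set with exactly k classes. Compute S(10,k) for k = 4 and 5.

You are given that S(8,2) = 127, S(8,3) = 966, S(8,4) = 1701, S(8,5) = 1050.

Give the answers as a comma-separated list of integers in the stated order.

34105, 42525

row 9: T[9][3]=3·966+127=3025  T[9][4]=4·1701+966=7770  T[9][5]=5·1050+1701=6951
row 10: T[10][4]=4·7770+3025=34105  T[10][5]=5·6951+7770=42525
Read S(10,4) = 34105, S(10,5) = 42525.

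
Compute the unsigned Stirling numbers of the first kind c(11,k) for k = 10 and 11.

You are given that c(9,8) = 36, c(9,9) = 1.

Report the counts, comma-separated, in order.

i=10: T(10,9)=36+9·1=45 | T(10,10)=1+9·0=1
i=11: T(11,10)=45+10·1=55 | T(11,11)=1+10·0=1
Read c(11,10) = 55, c(11,11) = 1.

55, 1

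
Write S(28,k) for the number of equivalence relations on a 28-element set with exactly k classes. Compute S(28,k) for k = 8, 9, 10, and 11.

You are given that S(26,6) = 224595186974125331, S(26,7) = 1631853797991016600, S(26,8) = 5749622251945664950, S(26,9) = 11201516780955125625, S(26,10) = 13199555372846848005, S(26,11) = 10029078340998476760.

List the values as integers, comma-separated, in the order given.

392678226281361931131, 1006698291338432496375, 1538533978374777852325, 1501910658871554621690

r27: T_27,7=7×1631853797991016600+224595186974125331=11647571772911241531; T_27,8=8×5749622251945664950+1631853797991016600=47628831813556336200; T_27,9=9×11201516780955125625+5749622251945664950=106563273280541795575; T_27,10=10×13199555372846848005+11201516780955125625=143197070509423605675; T_27,11=11×10029078340998476760+13199555372846848005=123519417123830092365
r28: T_28,8=8×47628831813556336200+11647571772911241531=392678226281361931131; T_28,9=9×106563273280541795575+47628831813556336200=1006698291338432496375; T_28,10=10×143197070509423605675+106563273280541795575=1538533978374777852325; T_28,11=11×123519417123830092365+143197070509423605675=1501910658871554621690
Read S(28,8) = 392678226281361931131, S(28,9) = 1006698291338432496375, S(28,10) = 1538533978374777852325, S(28,11) = 1501910658871554621690.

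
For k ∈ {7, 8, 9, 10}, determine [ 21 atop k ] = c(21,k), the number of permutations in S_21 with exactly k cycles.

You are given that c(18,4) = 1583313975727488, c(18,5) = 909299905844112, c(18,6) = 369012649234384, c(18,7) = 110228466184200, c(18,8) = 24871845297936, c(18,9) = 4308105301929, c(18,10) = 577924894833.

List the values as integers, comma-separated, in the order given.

1206647803780373360, 311333643161390640, 63030812099294896, 10142299865511450

[19] T[19,5]:18*909299905844112+1583313975727488=17950712280921504 · T[19,6]:18*369012649234384+909299905844112=7551527592063024 · T[19,7]:18*110228466184200+369012649234384=2353125040549984 · T[19,8]:18*24871845297936+110228466184200=557921681547048 · T[19,9]:18*4308105301929+24871845297936=102417740732658 · T[19,10]:18*577924894833+4308105301929=14710753408923
[20] T[20,6]:19*7551527592063024+17950712280921504=161429736530118960 · T[20,7]:19*2353125040549984+7551527592063024=52260903362512720 · T[20,8]:19*557921681547048+2353125040549984=12953636989943896 · T[20,9]:19*102417740732658+557921681547048=2503858755467550 · T[20,10]:19*14710753408923+102417740732658=381922055502195
[21] T[21,7]:20*52260903362512720+161429736530118960=1206647803780373360 · T[21,8]:20*12953636989943896+52260903362512720=311333643161390640 · T[21,9]:20*2503858755467550+12953636989943896=63030812099294896 · T[21,10]:20*381922055502195+2503858755467550=10142299865511450
Read c(21,7) = 1206647803780373360, c(21,8) = 311333643161390640, c(21,9) = 63030812099294896, c(21,10) = 10142299865511450.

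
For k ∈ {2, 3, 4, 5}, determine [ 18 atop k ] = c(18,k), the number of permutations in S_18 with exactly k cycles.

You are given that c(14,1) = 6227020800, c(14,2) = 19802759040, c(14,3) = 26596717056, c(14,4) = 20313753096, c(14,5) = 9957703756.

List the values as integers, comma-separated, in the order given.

1223405590579200, 1821602444624640, 1583313975727488, 909299905844112

[15] T[15,1]:14*6227020800+0=87178291200 · T[15,2]:14*19802759040+6227020800=283465647360 · T[15,3]:14*26596717056+19802759040=392156797824 · T[15,4]:14*20313753096+26596717056=310989260400 · T[15,5]:14*9957703756+20313753096=159721605680
[16] T[16,1]:15*87178291200+0=1307674368000 · T[16,2]:15*283465647360+87178291200=4339163001600 · T[16,3]:15*392156797824+283465647360=6165817614720 · T[16,4]:15*310989260400+392156797824=5056995703824 · T[16,5]:15*159721605680+310989260400=2706813345600
[17] T[17,1]:16*1307674368000+0=20922789888000 · T[17,2]:16*4339163001600+1307674368000=70734282393600 · T[17,3]:16*6165817614720+4339163001600=102992244837120 · T[17,4]:16*5056995703824+6165817614720=87077748875904 · T[17,5]:16*2706813345600+5056995703824=48366009233424
[18] T[18,2]:17*70734282393600+20922789888000=1223405590579200 · T[18,3]:17*102992244837120+70734282393600=1821602444624640 · T[18,4]:17*87077748875904+102992244837120=1583313975727488 · T[18,5]:17*48366009233424+87077748875904=909299905844112
Read c(18,2) = 1223405590579200, c(18,3) = 1821602444624640, c(18,4) = 1583313975727488, c(18,5) = 909299905844112.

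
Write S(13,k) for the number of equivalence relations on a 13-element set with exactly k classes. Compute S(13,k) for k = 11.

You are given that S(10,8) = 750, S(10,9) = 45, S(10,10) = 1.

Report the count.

[11] T[11,9]:9*45+750=1155 · T[11,10]:10*1+45=55 · T[11,11]:11*0+1=1
[12] T[12,10]:10*55+1155=1705 · T[12,11]:11*1+55=66
[13] T[13,11]:11*66+1705=2431
Read S(13,11) = 2431.

2431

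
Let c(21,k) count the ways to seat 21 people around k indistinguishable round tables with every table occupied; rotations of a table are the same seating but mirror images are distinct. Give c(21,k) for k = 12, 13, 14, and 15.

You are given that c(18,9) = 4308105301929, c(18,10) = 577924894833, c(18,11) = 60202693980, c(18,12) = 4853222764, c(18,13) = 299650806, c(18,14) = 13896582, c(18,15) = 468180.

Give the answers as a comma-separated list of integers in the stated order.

135585182899530, 11310276995381, 756111184500, 40171771630

[19] T[19,10]:18*577924894833+4308105301929=14710753408923 · T[19,11]:18*60202693980+577924894833=1661573386473 · T[19,12]:18*4853222764+60202693980=147560703732 · T[19,13]:18*299650806+4853222764=10246937272 · T[19,14]:18*13896582+299650806=549789282 · T[19,15]:18*468180+13896582=22323822
[20] T[20,11]:19*1661573386473+14710753408923=46280647751910 · T[20,12]:19*147560703732+1661573386473=4465226757381 · T[20,13]:19*10246937272+147560703732=342252511900 · T[20,14]:19*549789282+10246937272=20692933630 · T[20,15]:19*22323822+549789282=973941900
[21] T[21,12]:20*4465226757381+46280647751910=135585182899530 · T[21,13]:20*342252511900+4465226757381=11310276995381 · T[21,14]:20*20692933630+342252511900=756111184500 · T[21,15]:20*973941900+20692933630=40171771630
Read c(21,12) = 135585182899530, c(21,13) = 11310276995381, c(21,14) = 756111184500, c(21,15) = 40171771630.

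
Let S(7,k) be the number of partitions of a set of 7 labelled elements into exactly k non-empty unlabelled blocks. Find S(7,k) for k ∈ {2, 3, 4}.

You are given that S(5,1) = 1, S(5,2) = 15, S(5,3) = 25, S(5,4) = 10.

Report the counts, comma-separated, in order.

@6  (6,1):1·1+0→1, (6,2):15·2+1→31, (6,3):25·3+15→90, (6,4):10·4+25→65
@7  (7,2):31·2+1→63, (7,3):90·3+31→301, (7,4):65·4+90→350
Read S(7,2) = 63, S(7,3) = 301, S(7,4) = 350.

63, 301, 350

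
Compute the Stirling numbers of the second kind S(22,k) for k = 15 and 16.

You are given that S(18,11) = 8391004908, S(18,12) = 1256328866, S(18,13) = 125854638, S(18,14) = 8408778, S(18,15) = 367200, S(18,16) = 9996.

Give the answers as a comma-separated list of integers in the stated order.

@19  (19,12):1256328866·12+8391004908→23466951300, (19,13):125854638·13+1256328866→2892439160, (19,14):8408778·14+125854638→243577530, (19,15):367200·15+8408778→13916778, (19,16):9996·16+367200→527136
@20  (20,13):2892439160·13+23466951300→61068660380, (20,14):243577530·14+2892439160→6302524580, (20,15):13916778·15+243577530→452329200, (20,16):527136·16+13916778→22350954
@21  (21,14):6302524580·14+61068660380→149304004500, (21,15):452329200·15+6302524580→13087462580, (21,16):22350954·16+452329200→809944464
@22  (22,15):13087462580·15+149304004500→345615943200, (22,16):809944464·16+13087462580→26046574004
Read S(22,15) = 345615943200, S(22,16) = 26046574004.

345615943200, 26046574004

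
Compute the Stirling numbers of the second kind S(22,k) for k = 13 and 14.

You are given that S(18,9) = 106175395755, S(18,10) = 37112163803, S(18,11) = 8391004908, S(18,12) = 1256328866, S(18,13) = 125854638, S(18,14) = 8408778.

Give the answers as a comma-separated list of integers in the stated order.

22496861868481, 3295165281331

row 19: T[19][10]=10·37112163803+106175395755=477297033785  T[19][11]=11·8391004908+37112163803=129413217791  T[19][12]=12·1256328866+8391004908=23466951300  T[19][13]=13·125854638+1256328866=2892439160  T[19][14]=14·8408778+125854638=243577530
row 20: T[20][11]=11·129413217791+477297033785=1900842429486  T[20][12]=12·23466951300+129413217791=411016633391  T[20][13]=13·2892439160+23466951300=61068660380  T[20][14]=14·243577530+2892439160=6302524580
row 21: T[21][12]=12·411016633391+1900842429486=6833042030178  T[21][13]=13·61068660380+411016633391=1204909218331  T[21][14]=14·6302524580+61068660380=149304004500
row 22: T[22][13]=13·1204909218331+6833042030178=22496861868481  T[22][14]=14·149304004500+1204909218331=3295165281331
Read S(22,13) = 22496861868481, S(22,14) = 3295165281331.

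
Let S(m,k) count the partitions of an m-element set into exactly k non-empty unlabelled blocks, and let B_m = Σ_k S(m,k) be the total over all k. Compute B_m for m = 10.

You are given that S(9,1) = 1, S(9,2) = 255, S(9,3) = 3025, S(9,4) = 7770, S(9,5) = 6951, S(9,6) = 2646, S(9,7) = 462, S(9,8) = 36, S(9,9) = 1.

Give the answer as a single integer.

[10] T[10,1]:1*1+0=1 · T[10,2]:2*255+1=511 · T[10,3]:3*3025+255=9330 · T[10,4]:4*7770+3025=34105 · T[10,5]:5*6951+7770=42525 · T[10,6]:6*2646+6951=22827 · T[10,7]:7*462+2646=5880 · T[10,8]:8*36+462=750 · T[10,9]:9*1+36=45 · T[10,10]:10*0+1=1
B_10 = ΣS(10,k) = 1+511+9330+34105+42525+22827+5880+750+45+1 = 115975

115975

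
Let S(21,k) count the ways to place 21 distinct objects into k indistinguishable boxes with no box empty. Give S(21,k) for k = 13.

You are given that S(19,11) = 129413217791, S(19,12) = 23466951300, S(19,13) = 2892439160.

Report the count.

1204909218331

@20  (20,12):23466951300·12+129413217791→411016633391, (20,13):2892439160·13+23466951300→61068660380
@21  (21,13):61068660380·13+411016633391→1204909218331
Read S(21,13) = 1204909218331.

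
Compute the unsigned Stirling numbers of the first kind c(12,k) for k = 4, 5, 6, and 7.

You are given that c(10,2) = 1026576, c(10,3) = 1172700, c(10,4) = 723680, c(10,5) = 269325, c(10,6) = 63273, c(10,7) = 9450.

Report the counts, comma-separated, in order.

105258076, 45995730, 13339535, 2637558

row 11: T[11][3]=10·1172700+1026576=12753576  T[11][4]=10·723680+1172700=8409500  T[11][5]=10·269325+723680=3416930  T[11][6]=10·63273+269325=902055  T[11][7]=10·9450+63273=157773
row 12: T[12][4]=11·8409500+12753576=105258076  T[12][5]=11·3416930+8409500=45995730  T[12][6]=11·902055+3416930=13339535  T[12][7]=11·157773+902055=2637558
Read c(12,4) = 105258076, c(12,5) = 45995730, c(12,6) = 13339535, c(12,7) = 2637558.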